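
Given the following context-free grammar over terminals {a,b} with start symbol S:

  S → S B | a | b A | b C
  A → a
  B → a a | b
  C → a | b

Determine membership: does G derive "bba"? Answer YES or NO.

Convert to CNF:
  S -> S B | T1 A | T1 C | a
  A -> a
  B -> T0 T0 | b
  C -> a | b
  T0 -> a
  T1 -> b

CYK table (by increasing span):
  T[0,0] 'b' = {B,C,T1}  orig:{B,C}
  T[1,1] 'b' = {B,C,T1}  orig:{B,C}
  T[2,2] 'a' = {A,C,S,T0}  orig:{A,C,S}
  T[0,1] 'bb' = {S}
  T[1,2] 'ba' = {S}
  T[0,2] 'bba' = ∅

S ∉ T[0,2] ⇒ NO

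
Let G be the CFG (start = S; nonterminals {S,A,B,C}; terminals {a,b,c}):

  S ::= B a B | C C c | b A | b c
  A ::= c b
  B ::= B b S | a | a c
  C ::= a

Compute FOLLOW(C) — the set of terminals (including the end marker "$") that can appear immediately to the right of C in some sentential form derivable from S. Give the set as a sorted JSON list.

FIRST iteration:
pass 1:
  A via A→c b: +{c}
  B via B→a: +{a}
  C via C→a: +{a}
  S via S→B a B: +{a}
  S via S→b A: +{b}
  S: {a,b}  A: {c}  B: {a}  C: {a}
pass 2: done
  S: {a,b}  A: {c}  B: {a}  C: {a}

FOLLOW sets:
seed FOLLOW(S) with $
round 1:
  B→B b S: FOLLOW(B) ⊇ FIRST(b) = {b}; new: +{b}
  B→B b S: FOLLOW(S) ⊇ FOLLOW(B) ⊇ {b}; new: +{b}
  S→B a B: FOLLOW(B) ⊇ FIRST(a) = {a}; new: +{a}
  S→B a B: FOLLOW(B) ⊇ FOLLOW(S) ⊇ {$,b}; new: +{$}
  S→C C c: FOLLOW(C) ⊇ FIRST(C) = {a}; new: +{a}
  S→C C c: FOLLOW(C) ⊇ FIRST(c) = {c}; new: +{c}
  S→b A: FOLLOW(A) ⊇ FOLLOW(S) ⊇ {$,b}; new: +{$,b}
  FOLLOW[S]={$,b}  FOLLOW[A]={$,b}  FOLLOW[B]={$,a,b}  FOLLOW[C]={a,c}
round 2:
  B→B b S: FOLLOW(S) ⊇ FOLLOW(B) ⊇ {$,a,b}; new: +{a}
  S→b A: FOLLOW(A) ⊇ FOLLOW(S) ⊇ {$,a,b}; new: +{a}
  FOLLOW[S]={$,a,b}  FOLLOW[A]={$,a,b}  FOLLOW[B]={$,a,b}  FOLLOW[C]={a,c}
round 3: — fixpoint
  FOLLOW[S]={$,a,b}  FOLLOW[A]={$,a,b}  FOLLOW[B]={$,a,b}  FOLLOW[C]={a,c}

FOLLOW(C) = ["a", "c"]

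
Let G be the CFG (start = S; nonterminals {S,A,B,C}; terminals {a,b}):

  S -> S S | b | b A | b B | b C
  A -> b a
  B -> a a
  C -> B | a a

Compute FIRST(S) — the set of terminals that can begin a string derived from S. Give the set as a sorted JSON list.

FIRST sets, iterate to fixpoint:
[1]
  A via A→b a: +{b}
  B via B→a a: +{a}
  C via C→B: +{a}
  S via S→b: +{b}
  FIRST[S]={b}  FIRST[A]={b}  FIRST[B]={a}  FIRST[C]={a}
[2] (no change)
  FIRST[S]={b}  FIRST[A]={b}  FIRST[B]={a}  FIRST[C]={a}

FIRST(S) = ["b"]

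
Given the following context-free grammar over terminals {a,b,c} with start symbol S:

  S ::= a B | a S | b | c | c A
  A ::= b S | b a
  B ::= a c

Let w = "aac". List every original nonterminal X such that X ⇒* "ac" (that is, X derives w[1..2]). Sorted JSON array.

CNF form of G:
  S -> T1 B | T1 S | T2 A | b | c
  A -> T0 S | T0 T1
  B -> T1 T2
  T0 -> b
  T1 -> a
  T2 -> c

CYK table (by increasing span) — only the sub-triangle for w[1..2]:
  cell(1,1) a: {T1}  orig:{}
  cell(2,2) c: {S,T2}  orig:{S}
  cell(1,2) ac: {B,S}

Original NTs in T[1,2] deriving "ac": ["B", "S"]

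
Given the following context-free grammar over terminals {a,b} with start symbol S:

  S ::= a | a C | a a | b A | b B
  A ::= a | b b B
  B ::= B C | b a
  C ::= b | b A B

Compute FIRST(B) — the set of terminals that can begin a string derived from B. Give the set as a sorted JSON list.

FIRST iteration:
round 1:
  A via A→a: +{a}
  A via A→b b B: +{b}
  B via B→b a: +{b}
  C via C→b: +{b}
  S via S→a: +{a}
  S via S→b A: +{b}
  S: {a,b}  A: {a,b}  B: {b}  C: {b}
round 2: (stable)
  S: {a,b}  A: {a,b}  B: {b}  C: {b}

FIRST(B) = ["b"]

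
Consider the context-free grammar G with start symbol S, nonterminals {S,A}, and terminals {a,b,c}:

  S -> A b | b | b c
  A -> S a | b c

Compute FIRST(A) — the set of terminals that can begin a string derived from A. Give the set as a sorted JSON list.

Compute FIRST by fixpoint:
round 1:
  A via A→b c: +{b}
  S via S→A b: +{b}
  FIRST[S]={b}  FIRST[A]={b}
round 2: — fixpoint
  FIRST[S]={b}  FIRST[A]={b}

FIRST(A) = ["b"]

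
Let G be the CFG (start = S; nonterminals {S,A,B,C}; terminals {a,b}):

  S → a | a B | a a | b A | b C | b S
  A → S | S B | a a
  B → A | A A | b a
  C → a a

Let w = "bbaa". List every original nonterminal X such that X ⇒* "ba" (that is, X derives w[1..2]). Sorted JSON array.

Convert to CNF:
  S -> T0 B | T0 T0 | T1 A | T1 C | T1 S | a
  A -> S B | T0 B | T0 T0 | T1 A | T1 C | T1 S | a
  B -> A A | S B | T0 B | T0 T0 | T1 A | T1 C | T1 S | T1 T0 | a
  C -> T0 T0
  T0 -> a
  T1 -> b

Fill CYK table bottom-up (cells [i..j] with 1 ≤ i ≤ j ≤ 2 only):
  T[1,1] 'b' = {T1}  orig:{}
  T[2,2] 'a' = {A,B,S,T0}  orig:{A,B,S}
  T[1,2] 'ba' = {A,B,S}

Original NTs in T[1,2] deriving "ba": ["A", "B", "S"]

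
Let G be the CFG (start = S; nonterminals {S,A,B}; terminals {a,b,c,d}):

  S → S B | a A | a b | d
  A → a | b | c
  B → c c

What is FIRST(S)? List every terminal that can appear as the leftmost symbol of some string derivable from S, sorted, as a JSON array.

FIRST sets, iterate to fixpoint:
iter 1:
  A via A→a: +{a}
  A via A→b: +{b}
  A via A→c: +{c}
  B via B→c c: +{c}
  S via S→a A: +{a}
  S via S→d: +{d}
  FIRST[S]={a,d}  FIRST[A]={a,b,c}  FIRST[B]={c}
iter 2: (stable)
  FIRST[S]={a,d}  FIRST[A]={a,b,c}  FIRST[B]={c}

FIRST(S) = ["a", "d"]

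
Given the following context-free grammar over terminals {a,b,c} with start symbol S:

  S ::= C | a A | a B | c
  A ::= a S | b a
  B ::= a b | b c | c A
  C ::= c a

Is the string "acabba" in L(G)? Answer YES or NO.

Convert to CNF:
  S -> T0 A | T0 B | T2 T0 | c
  A -> T0 S | T1 T0
  B -> T0 T1 | T1 T2 | T2 A
  C -> T2 T0
  T0 -> a
  T1 -> b
  T2 -> c

CYK table (by increasing span):
  cell(0,0) a: {T0}  orig:{}
  cell(1,1) c: {S,T2}  orig:{S}
  cell(2,2) a: {T0}  orig:{}
  cell(3,3) b: {T1}  orig:{}
  cell(4,4) b: {T1}  orig:{}
  cell(5,5) a: {T0}  orig:{}
  cell(0,1) ac: {A}
  cell(1,2) ca: {C,S}
  cell(2,3) ab: {B}
  cell(3,4) bb: ∅
  cell(4,5) ba: {A}
  cell(0,2) aca: {A}
  cell(1,3) cab: ∅
  cell(2,4) abb: ∅
  cell(3,5) bba: ∅
  cell(0,3) acab: ∅
  cell(1,4) cabb: ∅
  cell(2,5) abba: ∅
  cell(0,4) acabb: ∅
  cell(1,5) cabba: ∅
  cell(0,5) acabba: ∅

S ∉ T[0,5] ⇒ NO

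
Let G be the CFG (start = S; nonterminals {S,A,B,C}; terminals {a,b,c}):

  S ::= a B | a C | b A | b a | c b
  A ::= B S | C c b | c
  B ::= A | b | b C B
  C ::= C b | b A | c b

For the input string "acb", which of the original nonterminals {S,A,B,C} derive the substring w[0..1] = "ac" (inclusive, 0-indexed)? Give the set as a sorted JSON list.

Convert to CNF:
  S -> T0 T1 | T1 A | T1 T2 | T2 B | T2 C
  A -> B S | C X3 | c
  B -> B S | C X4 | T1 X5 | b | c
  C -> C T1 | T0 T1 | T1 A
  T0 -> c
  T1 -> b
  T2 -> a
  X3 -> T0 T1
  X4 -> T0 T1
  X5 -> C B

CYK table (by increasing span) — only the sub-triangle for w[0..1]:
  T[0,0] 'a' = {T2}  orig:{}
  T[1,1] 'c' = {A,B,T0}  orig:{A,B}
  T[0,1] 'ac' = {S}

Original NTs in T[0,1] deriving "ac": ["S"]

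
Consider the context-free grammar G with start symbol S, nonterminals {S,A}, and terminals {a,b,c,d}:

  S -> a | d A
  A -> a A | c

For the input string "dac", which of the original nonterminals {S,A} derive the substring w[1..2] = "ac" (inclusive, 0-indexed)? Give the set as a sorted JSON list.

CNF form of G:
  S -> T1 A | a
  A -> T0 A | c
  T0 -> a
  T1 -> d

CYK fill, restricted to cells inside w[1..2]:
  T[1,1] 'a' = {S,T0}  orig:{S}
  T[2,2] 'c' = {A}
  T[1,2] 'ac' = {A}

Original NTs in T[1,2] deriving "ac": ["A"]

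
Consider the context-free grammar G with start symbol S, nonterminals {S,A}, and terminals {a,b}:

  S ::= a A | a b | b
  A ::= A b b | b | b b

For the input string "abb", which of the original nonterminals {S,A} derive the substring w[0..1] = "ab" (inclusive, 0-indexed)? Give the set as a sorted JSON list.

CNF form of G:
  S -> T1 A | T1 T0 | b
  A -> A X2 | T0 T0 | b
  T0 -> b
  T1 -> a
  X2 -> T0 T0

Fill CYK table bottom-up — only the sub-triangle for w[0..1]:
  [0..0]={T1}  "a"  orig:{}
  [1..1]={A,S,T0}  "b"  orig:{A,S}
  [0..1]={S}  "ab"

Original NTs in T[0,1] deriving "ab": ["S"]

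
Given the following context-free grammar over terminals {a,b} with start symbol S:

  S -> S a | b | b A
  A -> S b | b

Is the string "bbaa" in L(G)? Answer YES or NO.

CNF form of G:
  S -> S T1 | T0 A | b
  A -> S T0 | b
  T0 -> b
  T1 -> a

CYK table (by increasing span):
  T[0,0] 'b' = {A,S,T0}  orig:{A,S}
  T[1,1] 'b' = {A,S,T0}  orig:{A,S}
  T[2,2] 'a' = {T1}  orig:{}
  T[3,3] 'a' = {T1}  orig:{}
  T[0,1] 'bb' = {A,S}
  T[1,2] 'ba' = {S}
  T[2,3] 'aa' = ∅
  T[0,2] 'bba' = {S}
  T[1,3] 'baa' = {S}
  T[0,3] 'bbaa' = {S}

S ∈ T[0,3] ⇒ YES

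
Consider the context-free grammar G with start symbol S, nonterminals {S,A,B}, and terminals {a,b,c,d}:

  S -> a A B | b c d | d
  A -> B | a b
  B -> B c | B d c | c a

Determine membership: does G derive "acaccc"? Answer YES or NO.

CNF form of G:
  S -> T2 X6 | T3 X7 | d
  A -> B T0 | B X4 | T0 T2 | T2 T3
  B -> B T0 | B X5 | T0 T2
  T0 -> c
  T1 -> d
  T2 -> a
  T3 -> b
  X4 -> T1 T0
  X5 -> T1 T0
  X6 -> A B
  X7 -> T0 T1

CYK fill:
  [0..0]={T2}  "a"  orig:{}
  [1..1]={T0}  "c"  orig:{}
  [2..2]={T2}  "a"  orig:{}
  [3..3]={T0}  "c"  orig:{}
  [4..4]={T0}  "c"  orig:{}
  [5..5]={T0}  "c"  orig:{}
  [0..1]=∅  "ac"
  [1..2]={A,B}  "ca"
  [2..3]=∅  "ac"
  [3..4]=∅  "cc"
  [4..5]=∅  "cc"
  [0..2]=∅  "aca"
  [1..3]={A,B}  "cac"
  [2..4]=∅  "acc"
  [3..5]=∅  "ccc"
  [0..3]=∅  "acac"
  [1..4]={A,B}  "cacc"
  [2..5]=∅  "accc"
  [0..4]=∅  "acacc"
  [1..5]={A,B}  "caccc"
  [0..5]=∅  "acaccc"

S ∉ T[0,5] ⇒ NO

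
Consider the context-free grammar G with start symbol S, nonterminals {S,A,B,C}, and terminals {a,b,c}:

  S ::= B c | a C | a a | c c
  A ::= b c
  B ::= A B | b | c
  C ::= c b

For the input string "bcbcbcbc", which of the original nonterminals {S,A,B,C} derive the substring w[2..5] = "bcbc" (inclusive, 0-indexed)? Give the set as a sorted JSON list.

CNF form of G:
  S -> B T1 | T1 T1 | T2 C | T2 T2
  A -> T0 T1
  B -> A B | b | c
  C -> T1 T0
  T0 -> b
  T1 -> c
  T2 -> a

Fill CYK table bottom-up, restricted to cells inside w[2..5]:
  T[2,2] 'b' = {B,T0}  orig:{B}
  T[3,3] 'c' = {B,T1}  orig:{B}
  T[4,4] 'b' = {B,T0}  orig:{B}
  T[5,5] 'c' = {B,T1}  orig:{B}
  T[2,3] 'bc' = {A,S}
  T[3,4] 'cb' = {C}
  T[4,5] 'bc' = {A,S}
  T[2,4] 'bcb' = {B}
  T[3,5] 'cbc' = ∅
  T[2,5] 'bcbc' = {S}

Original NTs in T[2,5] deriving "bcbc": ["S"]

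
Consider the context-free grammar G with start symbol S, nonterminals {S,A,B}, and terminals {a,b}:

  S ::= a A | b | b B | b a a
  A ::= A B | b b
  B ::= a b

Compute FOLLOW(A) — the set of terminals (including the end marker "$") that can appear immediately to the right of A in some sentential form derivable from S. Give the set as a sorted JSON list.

Compute FIRST by fixpoint:
round 1:
  A via A→b b: +{b}
  B via B→a b: +{a}
  S via S→a A: +{a}
  S via S→b: +{b}
  S: {a,b}  A: {b}  B: {a}
round 2: (no change)
  S: {a,b}  A: {b}  B: {a}

FOLLOW iteration:
FOLLOW(S) := {$}
iter 1:
  A→A B: FOLLOW(A) ⊇ FIRST(B) = {a}; new: +{a}
  A→A B: FOLLOW(B) ⊇ FOLLOW(A) ⊇ {a}; new: +{a}
  S→a A: FOLLOW(A) ⊇ FOLLOW(S) ⊇ {$}; new: +{$}
  S→b B: FOLLOW(B) ⊇ FOLLOW(S) ⊇ {$}; new: +{$}
  FOLLOW(S)={$}  FOLLOW(A)={$,a}  FOLLOW(B)={$,a}
iter 2: (no change)
  FOLLOW(S)={$}  FOLLOW(A)={$,a}  FOLLOW(B)={$,a}

FOLLOW(A) = ["$", "a"]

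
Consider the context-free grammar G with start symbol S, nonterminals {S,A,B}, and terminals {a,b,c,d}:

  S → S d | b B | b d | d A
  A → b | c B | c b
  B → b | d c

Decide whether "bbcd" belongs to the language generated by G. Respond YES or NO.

CNF form of G:
  S -> S T2 | T1 B | T1 T2 | T2 A
  A -> T0 B | T0 T1 | b
  B -> T2 T0 | b
  T0 -> c
  T1 -> b
  T2 -> d

CYK table (by increasing span):
  [0..0]={A,B,T1}  "b"  orig:{A,B}
  [1..1]={A,B,T1}  "b"  orig:{A,B}
  [2..2]={T0}  "c"  orig:{}
  [3..3]={T2}  "d"  orig:{}
  [0..1]={S}  "bb"
  [1..2]=∅  "bc"
  [2..3]=∅  "cd"
  [0..2]=∅  "bbc"
  [1..3]=∅  "bcd"
  [0..3]=∅  "bbcd"

S ∉ T[0,3] ⇒ NO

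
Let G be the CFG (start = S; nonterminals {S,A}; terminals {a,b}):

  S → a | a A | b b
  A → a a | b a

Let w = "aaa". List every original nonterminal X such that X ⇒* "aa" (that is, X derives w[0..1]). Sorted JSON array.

CNF form of G:
  S -> T0 A | T1 T1 | a
  A -> T0 T0 | T1 T0
  T0 -> a
  T1 -> b

Fill CYK table bottom-up, restricted to cells inside w[0..1]:
  T[0,0] 'a' = {S,T0}  orig:{S}
  T[1,1] 'a' = {S,T0}  orig:{S}
  T[0,1] 'aa' = {A}

Original NTs in T[0,1] deriving "aa": ["A"]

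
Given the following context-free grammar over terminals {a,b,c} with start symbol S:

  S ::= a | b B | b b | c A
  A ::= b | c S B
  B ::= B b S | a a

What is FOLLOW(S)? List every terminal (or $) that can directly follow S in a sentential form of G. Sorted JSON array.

FIRST iteration:
pass 1:
  A via A→b: +{b}
  A via A→c S B: +{c}
  B via B→a a: +{a}
  S via S→a: +{a}
  S via S→b B: +{b}
  S via S→c A: +{c}
  FIRST(S)={a,b,c}  FIRST(A)={b,c}  FIRST(B)={a}
pass 2: done
  FIRST(S)={a,b,c}  FIRST(A)={b,c}  FIRST(B)={a}

FOLLOW iteration:
FOLLOW(S) := {$}
pass 1:
  A→c S B: FOLLOW(S) ⊇ FIRST(B) = {a}; new: +{a}
  B→B b S: FOLLOW(B) ⊇ FIRST(b) = {b}; new: +{b}
  B→B b S: FOLLOW(S) ⊇ FOLLOW(B) ⊇ {b}; new: +{b}
  S→b B: FOLLOW(B) ⊇ FOLLOW(S) ⊇ {$,a,b}; new: +{$,a}
  S→c A: FOLLOW(A) ⊇ FOLLOW(S) ⊇ {$,a,b}; new: +{$,a,b}
  S: {$,a,b}  A: {$,a,b}  B: {$,a,b}
pass 2: done
  S: {$,a,b}  A: {$,a,b}  B: {$,a,b}

FOLLOW(S) = ["$", "a", "b"]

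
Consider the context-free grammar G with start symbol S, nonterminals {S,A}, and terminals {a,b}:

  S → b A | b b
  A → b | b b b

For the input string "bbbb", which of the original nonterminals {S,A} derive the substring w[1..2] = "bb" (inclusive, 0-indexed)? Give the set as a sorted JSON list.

CNF form of G:
  S -> T0 A | T0 T0
  A -> T0 X1 | b
  T0 -> b
  X1 -> T0 T0

Fill CYK table bottom-up, restricted to cells inside w[1..2]:
  cell(1,1) b: {A,T0}  orig:{A}
  cell(2,2) b: {A,T0}  orig:{A}
  cell(1,2) bb: {S,X1}  orig:{S}

Original NTs in T[1,2] deriving "bb": ["S"]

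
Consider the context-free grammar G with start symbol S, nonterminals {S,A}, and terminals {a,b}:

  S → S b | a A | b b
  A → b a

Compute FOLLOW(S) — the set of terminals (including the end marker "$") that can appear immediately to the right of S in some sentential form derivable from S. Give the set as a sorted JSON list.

FIRST sets, iterate to fixpoint:
round 1:
  A via A→b a: +{b}
  S via S→a A: +{a}
  S via S→b b: +{b}
  FIRST[S]={a,b}  FIRST[A]={b}
round 2: (stable)
  FIRST[S]={a,b}  FIRST[A]={b}

Compute FOLLOW by fixpoint:
FOLLOW(S) := {$}
round 1:
  S→S b: FOLLOW(S) ⊇ FIRST(b) = {b}; new: +{b}
  S→a A: FOLLOW(A) ⊇ FOLLOW(S) ⊇ {$,b}; new: +{$,b}
  FOLLOW[S]={$,b}  FOLLOW[A]={$,b}
round 2: (stable)
  FOLLOW[S]={$,b}  FOLLOW[A]={$,b}

FOLLOW(S) = ["$", "b"]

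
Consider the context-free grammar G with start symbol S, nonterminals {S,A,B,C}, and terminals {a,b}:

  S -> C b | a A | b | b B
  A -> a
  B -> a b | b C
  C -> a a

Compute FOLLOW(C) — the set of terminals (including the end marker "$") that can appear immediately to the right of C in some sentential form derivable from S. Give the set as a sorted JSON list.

Compute FIRST by fixpoint:
round 1:
  A via A→a: +{a}
  B via B→a b: +{a}
  B via B→b C: +{b}
  C via C→a a: +{a}
  S via S→C b: +{a}
  S via S→b: +{b}
  S: {a,b}  A: {a}  B: {a,b}  C: {a}
round 2: done
  S: {a,b}  A: {a}  B: {a,b}  C: {a}

Compute FOLLOW by fixpoint:
initialize: $ ∈ FOLLOW(S)
iter 1:
  S→C b: FOLLOW(C) ⊇ FIRST(b) = {b}; new: +{b}
  S→a A: FOLLOW(A) ⊇ FOLLOW(S) ⊇ {$}; new: +{$}
  S→b B: FOLLOW(B) ⊇ FOLLOW(S) ⊇ {$}; new: +{$}
  FOLLOW(S)={$}  FOLLOW(A)={$}  FOLLOW(B)={$}  FOLLOW(C)={b}
iter 2:
  B→b C: FOLLOW(C) ⊇ FOLLOW(B) ⊇ {$}; new: +{$}
  FOLLOW(S)={$}  FOLLOW(A)={$}  FOLLOW(B)={$}  FOLLOW(C)={$,b}
iter 3: — fixpoint
  FOLLOW(S)={$}  FOLLOW(A)={$}  FOLLOW(B)={$}  FOLLOW(C)={$,b}

FOLLOW(C) = ["$", "b"]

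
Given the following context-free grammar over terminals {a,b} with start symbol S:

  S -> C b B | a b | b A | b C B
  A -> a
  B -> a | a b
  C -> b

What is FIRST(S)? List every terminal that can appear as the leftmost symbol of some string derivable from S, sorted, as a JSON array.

Compute FIRST by fixpoint:
iter 1:
  A via A→a: +{a}
  B via B→a: +{a}
  C via C→b: +{b}
  S via S→C b B: +{b}
  S via S→a b: +{a}
  FIRST[S]={a,b}  FIRST[A]={a}  FIRST[B]={a}  FIRST[C]={b}
iter 2: (stable)
  FIRST[S]={a,b}  FIRST[A]={a}  FIRST[B]={a}  FIRST[C]={b}

FIRST(S) = ["a", "b"]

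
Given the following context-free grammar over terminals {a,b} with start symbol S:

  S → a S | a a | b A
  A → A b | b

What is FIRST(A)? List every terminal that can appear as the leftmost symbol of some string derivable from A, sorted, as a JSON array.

FIRST iteration:
iter 1:
  A via A→b: +{b}
  S via S→a S: +{a}
  S via S→b A: +{b}
  FIRST(S)={a,b}  FIRST(A)={b}
iter 2: (stable)
  FIRST(S)={a,b}  FIRST(A)={b}

FIRST(A) = ["b"]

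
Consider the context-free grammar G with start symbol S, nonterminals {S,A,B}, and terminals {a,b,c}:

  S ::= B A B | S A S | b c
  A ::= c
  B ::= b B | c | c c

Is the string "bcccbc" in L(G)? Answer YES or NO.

Convert to CNF:
  S -> B X2 | S X3 | T0 T1
  A -> c
  B -> T0 B | T1 T1 | c
  T0 -> b
  T1 -> c
  X2 -> A B
  X3 -> A S

CYK fill:
  [0..0]={T0}  "b"  orig:{}
  [1..1]={A,B,T1}  "c"  orig:{A,B}
  [2..2]={A,B,T1}  "c"  orig:{A,B}
  [3..3]={A,B,T1}  "c"  orig:{A,B}
  [4..4]={T0}  "b"  orig:{}
  [5..5]={A,B,T1}  "c"  orig:{A,B}
  [0..1]={B,S}  "bc"
  [1..2]={B,X2}  "cc"  orig:{B}
  [2..3]={B,X2}  "cc"  orig:{B}
  [3..4]=∅  "cb"
  [4..5]={B,S}  "bc"
  [0..2]={B}  "bcc"
  [1..3]={S,X2}  "ccc"  orig:{S}
  [2..4]=∅  "ccb"
  [3..5]={X2,X3}  "cbc"  orig:{}
  [0..3]={S}  "bccc"
  [1..4]=∅  "cccb"
  [2..5]={S}  "ccbc"
  [0..4]=∅  "bcccb"
  [1..5]={S,X3}  "cccbc"  orig:{S}
  [0..5]={S}  "bcccbc"

S ∈ T[0,5] ⇒ YES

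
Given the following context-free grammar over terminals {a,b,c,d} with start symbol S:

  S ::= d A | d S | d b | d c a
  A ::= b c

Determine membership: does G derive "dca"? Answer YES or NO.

Convert to CNF:
  S -> T2 A | T2 S | T2 T0 | T2 X4
  A -> T0 T1
  T0 -> b
  T1 -> c
  T2 -> d
  T3 -> a
  X4 -> T1 T3

CYK fill:
  cell(0,0) d: {T2}  orig:{}
  cell(1,1) c: {T1}  orig:{}
  cell(2,2) a: {T3}  orig:{}
  cell(0,1) dc: ∅
  cell(1,2) ca: {X4}  orig:{}
  cell(0,2) dca: {S}

S ∈ T[0,2] ⇒ YES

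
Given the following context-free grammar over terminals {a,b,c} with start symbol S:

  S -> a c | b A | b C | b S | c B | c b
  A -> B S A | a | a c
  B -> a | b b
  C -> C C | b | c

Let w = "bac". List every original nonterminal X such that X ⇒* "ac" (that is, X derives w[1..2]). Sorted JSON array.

CNF form of G:
  S -> T0 T1 | T1 B | T1 T2 | T2 A | T2 C | T2 S
  A -> B X3 | T0 T1 | a
  B -> T2 T2 | a
  C -> C C | b | c
  T0 -> a
  T1 -> c
  T2 -> b
  X3 -> S A

Fill CYK table bottom-up, restricted to cells inside w[1..2]:
  cell(1,1) a: {A,B,T0}  orig:{A,B}
  cell(2,2) c: {C,T1}  orig:{C}
  cell(1,2) ac: {A,S}

Original NTs in T[1,2] deriving "ac": ["A", "S"]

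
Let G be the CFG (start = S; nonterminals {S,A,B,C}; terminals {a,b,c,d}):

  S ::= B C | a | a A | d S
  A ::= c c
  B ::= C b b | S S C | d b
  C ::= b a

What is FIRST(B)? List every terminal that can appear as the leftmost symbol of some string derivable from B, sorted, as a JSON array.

FIRST sets, iterate to fixpoint:
round 1:
  A via A→c c: +{c}
  B via B→d b: +{d}
  C via C→b a: +{b}
  S via S→B C: +{d}
  S via S→a: +{a}
  FIRST[S]={a,d}  FIRST[A]={c}  FIRST[B]={d}  FIRST[C]={b}
round 2:
  B via B→C b b: +{b}
  B via B→S S C: +{a}
  S via S→B C: +{b}
  FIRST[S]={a,b,d}  FIRST[A]={c}  FIRST[B]={a,b,d}  FIRST[C]={b}
round 3: done
  FIRST[S]={a,b,d}  FIRST[A]={c}  FIRST[B]={a,b,d}  FIRST[C]={b}

FIRST(B) = ["a", "b", "d"]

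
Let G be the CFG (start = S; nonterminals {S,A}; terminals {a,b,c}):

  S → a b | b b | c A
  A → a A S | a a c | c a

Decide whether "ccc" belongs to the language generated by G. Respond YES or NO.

Convert to CNF:
  S -> T0 T2 | T1 A | T2 T2
  A -> T0 X3 | T0 X4 | T1 T0
  T0 -> a
  T1 -> c
  T2 -> b
  X3 -> A S
  X4 -> T0 T1

CYK fill:
  cell(0,0) c: {T1}  orig:{}
  cell(1,1) c: {T1}  orig:{}
  cell(2,2) c: {T1}  orig:{}
  cell(0,1) cc: ∅
  cell(1,2) cc: ∅
  cell(0,2) ccc: ∅

S ∉ T[0,2] ⇒ NO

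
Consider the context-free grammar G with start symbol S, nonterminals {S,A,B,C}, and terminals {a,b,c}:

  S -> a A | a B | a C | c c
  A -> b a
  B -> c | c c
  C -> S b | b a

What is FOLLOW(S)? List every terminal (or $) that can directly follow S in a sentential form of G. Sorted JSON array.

FIRST sets, iterate to fixpoint:
iter 1:
  A via A→b a: +{b}
  B via B→c: +{c}
  C via C→b a: +{b}
  S via S→a A: +{a}
  S via S→c c: +{c}
  FIRST(S)={a,c}  FIRST(A)={b}  FIRST(B)={c}  FIRST(C)={b}
iter 2:
  C via C→S b: +{a,c}
  FIRST(S)={a,c}  FIRST(A)={b}  FIRST(B)={c}  FIRST(C)={a,b,c}
iter 3: (stable)
  FIRST(S)={a,c}  FIRST(A)={b}  FIRST(B)={c}  FIRST(C)={a,b,c}

Compute FOLLOW by fixpoint:
initialize: $ ∈ FOLLOW(S)
iter 1:
  C→S b: FOLLOW(S) ⊇ FIRST(b) = {b}; new: +{b}
  S→a A: FOLLOW(A) ⊇ FOLLOW(S) ⊇ {$,b}; new: +{$,b}
  S→a B: FOLLOW(B) ⊇ FOLLOW(S) ⊇ {$,b}; new: +{$,b}
  S→a C: FOLLOW(C) ⊇ FOLLOW(S) ⊇ {$,b}; new: +{$,b}
  FOLLOW(S)={$,b}  FOLLOW(A)={$,b}  FOLLOW(B)={$,b}  FOLLOW(C)={$,b}
iter 2: (stable)
  FOLLOW(S)={$,b}  FOLLOW(A)={$,b}  FOLLOW(B)={$,b}  FOLLOW(C)={$,b}

FOLLOW(S) = ["$", "b"]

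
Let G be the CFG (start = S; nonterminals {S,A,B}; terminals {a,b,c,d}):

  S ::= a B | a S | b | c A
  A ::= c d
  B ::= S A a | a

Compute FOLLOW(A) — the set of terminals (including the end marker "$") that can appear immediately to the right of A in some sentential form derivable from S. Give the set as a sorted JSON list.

FIRST sets, iterate to fixpoint:
round 1:
  A via A→c d: +{c}
  B via B→a: +{a}
  S via S→a B: +{a}
  S via S→b: +{b}
  S via S→c A: +{c}
  FIRST(S)={a,b,c}  FIRST(A)={c}  FIRST(B)={a}
round 2:
  B via B→S A a: +{b,c}
  FIRST(S)={a,b,c}  FIRST(A)={c}  FIRST(B)={a,b,c}
round 3: (no change)
  FIRST(S)={a,b,c}  FIRST(A)={c}  FIRST(B)={a,b,c}

Compute FOLLOW by fixpoint:
seed FOLLOW(S) with $
round 1:
  B→S A a: FOLLOW(S) ⊇ FIRST(A) = {c}; new: +{c}
  B→S A a: FOLLOW(A) ⊇ FIRST(a) = {a}; new: +{a}
  S→a B: FOLLOW(B) ⊇ FOLLOW(S) ⊇ {$,c}; new: +{$,c}
  S→c A: FOLLOW(A) ⊇ FOLLOW(S) ⊇ {$,c}; new: +{$,c}
  FOLLOW(S)={$,c}  FOLLOW(A)={$,a,c}  FOLLOW(B)={$,c}
round 2: (stable)
  FOLLOW(S)={$,c}  FOLLOW(A)={$,a,c}  FOLLOW(B)={$,c}

FOLLOW(A) = ["$", "a", "c"]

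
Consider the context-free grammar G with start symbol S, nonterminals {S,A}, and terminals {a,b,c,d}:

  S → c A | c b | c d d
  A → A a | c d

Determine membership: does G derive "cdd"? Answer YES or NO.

Convert to CNF:
  S -> T1 A | T1 T3 | T1 X4
  A -> A T0 | T1 T2
  T0 -> a
  T1 -> c
  T2 -> d
  T3 -> b
  X4 -> T2 T2

CYK table (by increasing span):
  T[0,0] 'c' = {T1}  orig:{}
  T[1,1] 'd' = {T2}  orig:{}
  T[2,2] 'd' = {T2}  orig:{}
  T[0,1] 'cd' = {A}
  T[1,2] 'dd' = {X4}  orig:{}
  T[0,2] 'cdd' = {S}

S ∈ T[0,2] ⇒ YES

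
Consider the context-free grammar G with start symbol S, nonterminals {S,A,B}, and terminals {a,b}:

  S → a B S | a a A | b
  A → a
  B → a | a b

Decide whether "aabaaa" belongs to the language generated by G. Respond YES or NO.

Convert to CNF:
  S -> T0 X2 | T0 X3 | b
  A -> a
  B -> T0 T1 | a
  T0 -> a
  T1 -> b
  X2 -> B S
  X3 -> T0 A

CYK fill:
  cell(0,0) a: {A,B,T0}  orig:{A,B}
  cell(1,1) a: {A,B,T0}  orig:{A,B}
  cell(2,2) b: {S,T1}  orig:{S}
  cell(3,3) a: {A,B,T0}  orig:{A,B}
  cell(4,4) a: {A,B,T0}  orig:{A,B}
  cell(5,5) a: {A,B,T0}  orig:{A,B}
  cell(0,1) aa: {X3}  orig:{}
  cell(1,2) ab: {B,X2}  orig:{B}
  cell(2,3) ba: ∅
  cell(3,4) aa: {X3}  orig:{}
  cell(4,5) aa: {X3}  orig:{}
  cell(0,2) aab: {S}
  cell(1,3) aba: ∅
  cell(2,4) baa: ∅
  cell(3,5) aaa: {S}
  cell(0,3) aaba: ∅
  cell(1,4) abaa: ∅
  cell(2,5) baaa: ∅
  cell(0,4) aabaa: ∅
  cell(1,5) abaaa: {X2}  orig:{}
  cell(0,5) aabaaa: {S}

S ∈ T[0,5] ⇒ YES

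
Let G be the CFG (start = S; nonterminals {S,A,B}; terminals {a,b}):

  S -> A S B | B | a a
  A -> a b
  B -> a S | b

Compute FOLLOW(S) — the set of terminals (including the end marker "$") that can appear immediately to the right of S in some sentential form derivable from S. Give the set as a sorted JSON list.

FIRST sets, iterate to fixpoint:
[1]
  A via A→a b: +{a}
  B via B→a S: +{a}
  B via B→b: +{b}
  S via S→A S B: +{a}
  S via S→B: +{b}
  FIRST[S]={a,b}  FIRST[A]={a}  FIRST[B]={a,b}
[2] (no change)
  FIRST[S]={a,b}  FIRST[A]={a}  FIRST[B]={a,b}

FOLLOW iteration:
FOLLOW(S) := {$}
pass 1:
  S→A S B: FOLLOW(A) ⊇ FIRST(S) = {a,b}; new: +{a,b}
  S→A S B: FOLLOW(S) ⊇ FIRST(B) = {a,b}; new: +{a,b}
  S→A S B: FOLLOW(B) ⊇ FOLLOW(S) ⊇ {$,a,b}; new: +{$,a,b}
  FOLLOW(S)={$,a,b}  FOLLOW(A)={a,b}  FOLLOW(B)={$,a,b}
pass 2: (stable)
  FOLLOW(S)={$,a,b}  FOLLOW(A)={a,b}  FOLLOW(B)={$,a,b}

FOLLOW(S) = ["$", "a", "b"]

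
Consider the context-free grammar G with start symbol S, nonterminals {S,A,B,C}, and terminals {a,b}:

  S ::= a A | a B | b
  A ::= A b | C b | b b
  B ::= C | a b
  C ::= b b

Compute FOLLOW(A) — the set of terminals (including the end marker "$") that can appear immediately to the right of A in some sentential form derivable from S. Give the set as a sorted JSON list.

FIRST iteration:
round 1:
  A via A→b b: +{b}
  B via B→a b: +{a}
  C via C→b b: +{b}
  S via S→a A: +{a}
  S via S→b: +{b}
  FIRST(S)={a,b}  FIRST(A)={b}  FIRST(B)={a}  FIRST(C)={b}
round 2:
  B via B→C: +{b}
  FIRST(S)={a,b}  FIRST(A)={b}  FIRST(B)={a,b}  FIRST(C)={b}
round 3: (stable)
  FIRST(S)={a,b}  FIRST(A)={b}  FIRST(B)={a,b}  FIRST(C)={b}

FOLLOW iteration:
seed FOLLOW(S) with $
[1]
  A→A b: FOLLOW(A) ⊇ FIRST(b) = {b}; new: +{b}
  A→C b: FOLLOW(C) ⊇ FIRST(b) = {b}; new: +{b}
  S→a A: FOLLOW(A) ⊇ FOLLOW(S) ⊇ {$}; new: +{$}
  S→a B: FOLLOW(B) ⊇ FOLLOW(S) ⊇ {$}; new: +{$}
  S: {$}  A: {$,b}  B: {$}  C: {b}
[2]
  B→C: FOLLOW(C) ⊇ FOLLOW(B) ⊇ {$}; new: +{$}
  S: {$}  A: {$,b}  B: {$}  C: {$,b}
[3] (stable)
  S: {$}  A: {$,b}  B: {$}  C: {$,b}

FOLLOW(A) = ["$", "b"]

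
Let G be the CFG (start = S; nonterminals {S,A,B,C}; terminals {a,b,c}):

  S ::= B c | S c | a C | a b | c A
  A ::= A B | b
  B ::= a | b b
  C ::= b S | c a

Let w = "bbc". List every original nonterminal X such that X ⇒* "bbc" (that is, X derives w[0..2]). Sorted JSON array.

CNF form of G:
  S -> B T1 | S T1 | T1 A | T2 C | T2 T0
  A -> A B | b
  B -> T0 T0 | a
  C -> T0 S | T1 T2
  T0 -> b
  T1 -> c
  T2 -> a

CYK fill — only the sub-triangle for w[0..2]:
  T[0,0] 'b' = {A,T0}  orig:{A}
  T[1,1] 'b' = {A,T0}  orig:{A}
  T[2,2] 'c' = {T1}  orig:{}
  T[0,1] 'bb' = {B}
  T[1,2] 'bc' = ∅
  T[0,2] 'bbc' = {S}

Original NTs in T[0,2] deriving "bbc": ["S"]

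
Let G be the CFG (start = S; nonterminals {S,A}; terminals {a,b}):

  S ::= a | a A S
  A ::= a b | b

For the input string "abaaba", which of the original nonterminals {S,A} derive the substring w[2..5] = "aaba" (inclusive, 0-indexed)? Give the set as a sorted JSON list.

Convert to CNF:
  S -> T0 X2 | a
  A -> T0 T1 | b
  T0 -> a
  T1 -> b
  X2 -> A S

CYK table (by increasing span) — only the sub-triangle for w[2..5]:
  cell(2,2) a: {S,T0}  orig:{S}
  cell(3,3) a: {S,T0}  orig:{S}
  cell(4,4) b: {A,T1}  orig:{A}
  cell(5,5) a: {S,T0}  orig:{S}
  cell(2,3) aa: ∅
  cell(3,4) ab: {A}
  cell(4,5) ba: {X2}  orig:{}
  cell(2,4) aab: ∅
  cell(3,5) aba: {S,X2}  orig:{S}
  cell(2,5) aaba: {S}

Original NTs in T[2,5] deriving "aaba": ["S"]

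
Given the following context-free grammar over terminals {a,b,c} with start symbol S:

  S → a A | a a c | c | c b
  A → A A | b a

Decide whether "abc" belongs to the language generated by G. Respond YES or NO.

CNF form of G:
  S -> T1 A | T1 X3 | T2 T0 | c
  A -> A A | T0 T1
  T0 -> b
  T1 -> a
  T2 -> c
  X3 -> T1 T2

CYK fill:
  [0..0]={T1}  "a"  orig:{}
  [1..1]={T0}  "b"  orig:{}
  [2..2]={S,T2}  "c"  orig:{S}
  [0..1]=∅  "ab"
  [1..2]=∅  "bc"
  [0..2]=∅  "abc"

S ∉ T[0,2] ⇒ NO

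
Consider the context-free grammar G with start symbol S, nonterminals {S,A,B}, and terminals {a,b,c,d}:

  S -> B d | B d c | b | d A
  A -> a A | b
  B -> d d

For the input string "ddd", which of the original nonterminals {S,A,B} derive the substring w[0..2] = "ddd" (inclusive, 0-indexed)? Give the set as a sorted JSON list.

CNF form of G:
  S -> B T1 | B X3 | T1 A | b
  A -> T0 A | b
  B -> T1 T1
  T0 -> a
  T1 -> d
  T2 -> c
  X3 -> T1 T2

CYK table (by increasing span) — only the sub-triangle for w[0..2]:
  [0..0]={T1}  "d"  orig:{}
  [1..1]={T1}  "d"  orig:{}
  [2..2]={T1}  "d"  orig:{}
  [0..1]={B}  "dd"
  [1..2]={B}  "dd"
  [0..2]={S}  "ddd"

Original NTs in T[0,2] deriving "ddd": ["S"]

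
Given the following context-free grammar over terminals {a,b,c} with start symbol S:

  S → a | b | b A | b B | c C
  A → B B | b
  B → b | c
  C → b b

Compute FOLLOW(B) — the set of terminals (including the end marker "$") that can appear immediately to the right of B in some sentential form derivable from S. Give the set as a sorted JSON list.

FIRST sets, iterate to fixpoint:
iter 1:
  A via A→b: +{b}
  B via B→b: +{b}
  B via B→c: +{c}
  C via C→b b: +{b}
  S via S→a: +{a}
  S via S→b: +{b}
  S via S→c C: +{c}
  FIRST[S]={a,b,c}  FIRST[A]={b}  FIRST[B]={b,c}  FIRST[C]={b}
iter 2:
  A via A→B B: +{c}
  FIRST[S]={a,b,c}  FIRST[A]={b,c}  FIRST[B]={b,c}  FIRST[C]={b}
iter 3: — fixpoint
  FIRST[S]={a,b,c}  FIRST[A]={b,c}  FIRST[B]={b,c}  FIRST[C]={b}

Compute FOLLOW by fixpoint:
FOLLOW(S) := {$}
pass 1:
  A→B B: FOLLOW(B) ⊇ FIRST(B) = {b,c}; new: +{b,c}
  S→b A: FOLLOW(A) ⊇ FOLLOW(S) ⊇ {$}; new: +{$}
  S→b B: FOLLOW(B) ⊇ FOLLOW(S) ⊇ {$}; new: +{$}
  S→c C: FOLLOW(C) ⊇ FOLLOW(S) ⊇ {$}; new: +{$}
  FOLLOW[S]={$}  FOLLOW[A]={$}  FOLLOW[B]={$,b,c}  FOLLOW[C]={$}
pass 2: (stable)
  FOLLOW[S]={$}  FOLLOW[A]={$}  FOLLOW[B]={$,b,c}  FOLLOW[C]={$}

FOLLOW(B) = ["$", "b", "c"]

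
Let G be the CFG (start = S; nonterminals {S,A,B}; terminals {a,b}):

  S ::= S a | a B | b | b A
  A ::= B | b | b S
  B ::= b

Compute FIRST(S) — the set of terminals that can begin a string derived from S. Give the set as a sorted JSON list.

FIRST sets, iterate to fixpoint:
pass 1:
  A via A→b: +{b}
  B via B→b: +{b}
  S via S→a B: +{a}
  S via S→b: +{b}
  FIRST[S]={a,b}  FIRST[A]={b}  FIRST[B]={b}
pass 2: done
  FIRST[S]={a,b}  FIRST[A]={b}  FIRST[B]={b}

FIRST(S) = ["a", "b"]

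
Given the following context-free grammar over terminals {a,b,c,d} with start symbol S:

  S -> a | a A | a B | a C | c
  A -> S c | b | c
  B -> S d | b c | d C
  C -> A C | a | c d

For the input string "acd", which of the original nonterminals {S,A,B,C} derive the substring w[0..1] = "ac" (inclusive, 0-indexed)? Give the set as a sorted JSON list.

CNF form of G:
  S -> T3 A | T3 B | T3 C | a | c
  A -> S T0 | b | c
  B -> S T1 | T1 C | T2 T0
  C -> A C | T0 T1 | a
  T0 -> c
  T1 -> d
  T2 -> b
  T3 -> a

Fill CYK table bottom-up, restricted to cells inside w[0..1]:
  cell(0,0) a: {C,S,T3}  orig:{C,S}
  cell(1,1) c: {A,S,T0}  orig:{A,S}
  cell(0,1) ac: {A,S}

Original NTs in T[0,1] deriving "ac": ["A", "S"]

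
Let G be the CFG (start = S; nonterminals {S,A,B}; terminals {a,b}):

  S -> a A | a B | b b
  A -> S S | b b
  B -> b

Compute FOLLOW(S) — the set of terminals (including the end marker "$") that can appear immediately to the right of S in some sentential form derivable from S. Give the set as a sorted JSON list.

Compute FIRST by fixpoint:
iter 1:
  A via A→b b: +{b}
  B via B→b: +{b}
  S via S→a A: +{a}
  S via S→b b: +{b}
  FIRST(S)={a,b}  FIRST(A)={b}  FIRST(B)={b}
iter 2:
  A via A→S S: +{a}
  FIRST(S)={a,b}  FIRST(A)={a,b}  FIRST(B)={b}
iter 3: (no change)
  FIRST(S)={a,b}  FIRST(A)={a,b}  FIRST(B)={b}

FOLLOW iteration:
FOLLOW(S) := {$}
pass 1:
  A→S S: FOLLOW(S) ⊇ FIRST(S) = {a,b}; new: +{a,b}
  S→a A: FOLLOW(A) ⊇ FOLLOW(S) ⊇ {$,a,b}; new: +{$,a,b}
  S→a B: FOLLOW(B) ⊇ FOLLOW(S) ⊇ {$,a,b}; new: +{$,a,b}
  FOLLOW(S)={$,a,b}  FOLLOW(A)={$,a,b}  FOLLOW(B)={$,a,b}
pass 2: done
  FOLLOW(S)={$,a,b}  FOLLOW(A)={$,a,b}  FOLLOW(B)={$,a,b}

FOLLOW(S) = ["$", "a", "b"]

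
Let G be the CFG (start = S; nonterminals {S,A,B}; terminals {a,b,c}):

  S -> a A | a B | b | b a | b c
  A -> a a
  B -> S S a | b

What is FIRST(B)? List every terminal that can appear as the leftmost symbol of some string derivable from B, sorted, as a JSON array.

Compute FIRST by fixpoint:
pass 1:
  A via A→a a: +{a}
  B via B→b: +{b}
  S via S→a A: +{a}
  S via S→b: +{b}
  S: {a,b}  A: {a}  B: {b}
pass 2:
  B via B→S S a: +{a}
  S: {a,b}  A: {a}  B: {a,b}
pass 3: (no change)
  S: {a,b}  A: {a}  B: {a,b}

FIRST(B) = ["a", "b"]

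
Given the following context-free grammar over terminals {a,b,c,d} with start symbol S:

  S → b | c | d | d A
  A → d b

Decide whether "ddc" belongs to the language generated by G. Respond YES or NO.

CNF form of G:
  S -> T0 A | b | c | d
  A -> T0 T1
  T0 -> d
  T1 -> b

Fill CYK table bottom-up:
  [0..0]={S,T0}  "d"  orig:{S}
  [1..1]={S,T0}  "d"  orig:{S}
  [2..2]={S}  "c"
  [0..1]=∅  "dd"
  [1..2]=∅  "dc"
  [0..2]=∅  "ddc"

S ∉ T[0,2] ⇒ NO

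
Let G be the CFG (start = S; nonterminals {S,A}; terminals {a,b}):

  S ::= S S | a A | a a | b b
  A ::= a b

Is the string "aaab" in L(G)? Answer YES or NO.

CNF form of G:
  S -> S S | T0 A | T0 T0 | T1 T1
  A -> T0 T1
  T0 -> a
  T1 -> b

CYK table (by increasing span):
  [0..0]={T0}  "a"  orig:{}
  [1..1]={T0}  "a"  orig:{}
  [2..2]={T0}  "a"  orig:{}
  [3..3]={T1}  "b"  orig:{}
  [0..1]={S}  "aa"
  [1..2]={S}  "aa"
  [2..3]={A}  "ab"
  [0..2]=∅  "aaa"
  [1..3]={S}  "aab"
  [0..3]=∅  "aaab"

S ∉ T[0,3] ⇒ NO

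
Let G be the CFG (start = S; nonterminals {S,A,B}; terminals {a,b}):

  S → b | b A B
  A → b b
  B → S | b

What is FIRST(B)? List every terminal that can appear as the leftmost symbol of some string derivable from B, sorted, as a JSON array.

FIRST sets, iterate to fixpoint:
round 1:
  A via A→b b: +{b}
  B via B→b: +{b}
  S via S→b: +{b}
  S: {b}  A: {b}  B: {b}
round 2: done
  S: {b}  A: {b}  B: {b}

FIRST(B) = ["b"]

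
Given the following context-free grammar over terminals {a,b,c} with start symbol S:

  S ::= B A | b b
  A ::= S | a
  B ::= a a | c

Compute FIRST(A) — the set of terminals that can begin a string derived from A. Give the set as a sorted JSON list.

Compute FIRST by fixpoint:
pass 1:
  A via A→a: +{a}
  B via B→a a: +{a}
  B via B→c: +{c}
  S via S→B A: +{a,c}
  S via S→b b: +{b}
  S: {a,b,c}  A: {a}  B: {a,c}
pass 2:
  A via A→S: +{b,c}
  S: {a,b,c}  A: {a,b,c}  B: {a,c}
pass 3: (stable)
  S: {a,b,c}  A: {a,b,c}  B: {a,c}

FIRST(A) = ["a", "b", "c"]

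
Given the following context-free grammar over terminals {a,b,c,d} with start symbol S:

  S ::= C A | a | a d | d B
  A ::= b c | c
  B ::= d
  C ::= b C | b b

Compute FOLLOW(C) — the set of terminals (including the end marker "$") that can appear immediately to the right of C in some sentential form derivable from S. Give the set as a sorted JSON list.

Compute FIRST by fixpoint:
[1]
  A via A→b c: +{b}
  A via A→c: +{c}
  B via B→d: +{d}
  C via C→b C: +{b}
  S via S→C A: +{b}
  S via S→a: +{a}
  S via S→d B: +{d}
  S: {a,b,d}  A: {b,c}  B: {d}  C: {b}
[2] — fixpoint
  S: {a,b,d}  A: {b,c}  B: {d}  C: {b}

FOLLOW sets:
FOLLOW(S) := {$}
iter 1:
  S→C A: FOLLOW(C) ⊇ FIRST(A) = {b,c}; new: +{b,c}
  S→C A: FOLLOW(A) ⊇ FOLLOW(S) ⊇ {$}; new: +{$}
  S→d B: FOLLOW(B) ⊇ FOLLOW(S) ⊇ {$}; new: +{$}
  S: {$}  A: {$}  B: {$}  C: {b,c}
iter 2: done
  S: {$}  A: {$}  B: {$}  C: {b,c}

FOLLOW(C) = ["b", "c"]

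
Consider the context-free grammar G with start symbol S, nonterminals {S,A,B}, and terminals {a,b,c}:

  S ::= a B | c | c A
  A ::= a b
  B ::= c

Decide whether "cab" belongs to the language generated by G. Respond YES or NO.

Convert to CNF:
  S -> T0 B | T2 A | c
  A -> T0 T1
  B -> c
  T0 -> a
  T1 -> b
  T2 -> c

CYK table (by increasing span):
  cell(0,0) c: {B,S,T2}  orig:{B,S}
  cell(1,1) a: {T0}  orig:{}
  cell(2,2) b: {T1}  orig:{}
  cell(0,1) ca: ∅
  cell(1,2) ab: {A}
  cell(0,2) cab: {S}

S ∈ T[0,2] ⇒ YES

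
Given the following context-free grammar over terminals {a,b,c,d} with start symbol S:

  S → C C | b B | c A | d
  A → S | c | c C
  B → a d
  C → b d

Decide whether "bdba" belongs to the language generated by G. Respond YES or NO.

Convert to CNF:
  S -> C C | T0 B | T1 A | d
  A -> C C | T0 B | T1 A | T1 C | c | d
  B -> T2 T3
  C -> T0 T3
  T0 -> b
  T1 -> c
  T2 -> a
  T3 -> d

Fill CYK table bottom-up:
  T[0,0] 'b' = {T0}  orig:{}
  T[1,1] 'd' = {A,S,T3}  orig:{A,S}
  T[2,2] 'b' = {T0}  orig:{}
  T[3,3] 'a' = {T2}  orig:{}
  T[0,1] 'bd' = {C}
  T[1,2] 'db' = ∅
  T[2,3] 'ba' = ∅
  T[0,2] 'bdb' = ∅
  T[1,3] 'dba' = ∅
  T[0,3] 'bdba' = ∅

S ∉ T[0,3] ⇒ NO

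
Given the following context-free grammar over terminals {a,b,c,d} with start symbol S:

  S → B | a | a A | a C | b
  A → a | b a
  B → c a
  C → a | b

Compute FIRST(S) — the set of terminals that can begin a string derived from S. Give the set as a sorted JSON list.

Compute FIRST by fixpoint:
[1]
  A via A→a: +{a}
  A via A→b a: +{b}
  B via B→c a: +{c}
  C via C→a: +{a}
  C via C→b: +{b}
  S via S→B: +{c}
  S via S→a: +{a}
  S via S→b: +{b}
  S: {a,b,c}  A: {a,b}  B: {c}  C: {a,b}
[2] — fixpoint
  S: {a,b,c}  A: {a,b}  B: {c}  C: {a,b}

FIRST(S) = ["a", "b", "c"]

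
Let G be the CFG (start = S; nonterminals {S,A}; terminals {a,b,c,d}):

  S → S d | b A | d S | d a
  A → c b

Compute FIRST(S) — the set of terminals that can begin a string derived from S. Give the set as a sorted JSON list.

Compute FIRST by fixpoint:
[1]
  A via A→c b: +{c}
  S via S→b A: +{b}
  S via S→d S: +{d}
  FIRST(S)={b,d}  FIRST(A)={c}
[2] done
  FIRST(S)={b,d}  FIRST(A)={c}

FIRST(S) = ["b", "d"]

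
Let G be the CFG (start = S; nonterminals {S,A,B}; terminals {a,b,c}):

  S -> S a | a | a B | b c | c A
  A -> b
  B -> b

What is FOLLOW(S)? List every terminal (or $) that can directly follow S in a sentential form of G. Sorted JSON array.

Compute FIRST by fixpoint:
pass 1:
  A via A→b: +{b}
  B via B→b: +{b}
  S via S→a: +{a}
  S via S→b c: +{b}
  S via S→c A: +{c}
  FIRST[S]={a,b,c}  FIRST[A]={b}  FIRST[B]={b}
pass 2: (no change)
  FIRST[S]={a,b,c}  FIRST[A]={b}  FIRST[B]={b}

Compute FOLLOW by fixpoint:
FOLLOW(S) := {$}
pass 1:
  S→S a: FOLLOW(S) ⊇ FIRST(a) = {a}; new: +{a}
  S→a B: FOLLOW(B) ⊇ FOLLOW(S) ⊇ {$,a}; new: +{$,a}
  S→c A: FOLLOW(A) ⊇ FOLLOW(S) ⊇ {$,a}; new: +{$,a}
  FOLLOW(S)={$,a}  FOLLOW(A)={$,a}  FOLLOW(B)={$,a}
pass 2: (stable)
  FOLLOW(S)={$,a}  FOLLOW(A)={$,a}  FOLLOW(B)={$,a}

FOLLOW(S) = ["$", "a"]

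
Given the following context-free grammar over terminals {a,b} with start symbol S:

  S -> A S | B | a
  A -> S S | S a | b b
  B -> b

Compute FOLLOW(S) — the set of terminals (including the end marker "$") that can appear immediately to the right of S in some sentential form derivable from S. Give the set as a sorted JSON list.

FIRST iteration:
iter 1:
  A via A→b b: +{b}
  B via B→b: +{b}
  S via S→A S: +{b}
  S via S→a: +{a}
  S: {a,b}  A: {b}  B: {b}
iter 2:
  A via A→S S: +{a}
  S: {a,b}  A: {a,b}  B: {b}
iter 3: — fixpoint
  S: {a,b}  A: {a,b}  B: {b}

Compute FOLLOW by fixpoint:
initialize: $ ∈ FOLLOW(S)
[1]
  A→S S: FOLLOW(S) ⊇ FIRST(S) = {a,b}; new: +{a,b}
  S→A S: FOLLOW(A) ⊇ FIRST(S) = {a,b}; new: +{a,b}
  S→B: FOLLOW(B) ⊇ FOLLOW(S) ⊇ {$,a,b}; new: +{$,a,b}
  FOLLOW[S]={$,a,b}  FOLLOW[A]={a,b}  FOLLOW[B]={$,a,b}
[2] (stable)
  FOLLOW[S]={$,a,b}  FOLLOW[A]={a,b}  FOLLOW[B]={$,a,b}

FOLLOW(S) = ["$", "a", "b"]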